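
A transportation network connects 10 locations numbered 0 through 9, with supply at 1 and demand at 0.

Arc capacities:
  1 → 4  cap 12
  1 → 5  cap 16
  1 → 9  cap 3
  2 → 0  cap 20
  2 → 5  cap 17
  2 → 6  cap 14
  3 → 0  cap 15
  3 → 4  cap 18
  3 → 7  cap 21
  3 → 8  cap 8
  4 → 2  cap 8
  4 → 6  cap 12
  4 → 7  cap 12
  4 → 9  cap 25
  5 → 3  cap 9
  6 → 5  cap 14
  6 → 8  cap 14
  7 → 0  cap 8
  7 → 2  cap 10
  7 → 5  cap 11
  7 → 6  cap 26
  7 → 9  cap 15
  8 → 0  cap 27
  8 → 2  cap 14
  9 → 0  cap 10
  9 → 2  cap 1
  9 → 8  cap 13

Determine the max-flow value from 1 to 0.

Maximum flow value: 24

augment #1: 1→9→0 bottleneck 3, total now 3
augment #2: 1→4→2→0 bottleneck 8, total now 11
augment #3: 1→4→7→0 bottleneck 4, total now 15
augment #4: 1→5→3→0 bottleneck 9, total now 24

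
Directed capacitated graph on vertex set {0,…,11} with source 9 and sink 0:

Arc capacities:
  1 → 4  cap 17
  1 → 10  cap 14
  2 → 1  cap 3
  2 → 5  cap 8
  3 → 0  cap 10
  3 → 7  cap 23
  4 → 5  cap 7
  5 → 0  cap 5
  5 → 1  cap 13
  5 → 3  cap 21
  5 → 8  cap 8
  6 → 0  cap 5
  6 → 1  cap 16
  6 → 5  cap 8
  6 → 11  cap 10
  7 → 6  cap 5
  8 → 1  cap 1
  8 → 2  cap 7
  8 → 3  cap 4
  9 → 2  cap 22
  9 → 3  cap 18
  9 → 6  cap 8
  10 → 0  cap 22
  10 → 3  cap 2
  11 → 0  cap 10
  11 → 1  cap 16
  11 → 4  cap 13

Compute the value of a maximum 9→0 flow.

augment #1: 9→3→0 bottleneck 10, total now 10
augment #2: 9→6→0 bottleneck 5, total now 15
augment #3: 9→2→5→0 bottleneck 5, total now 20
augment #4: 9→6→11→0 bottleneck 3, total now 23
augment #5: 9→2→1→10→0 bottleneck 3, total now 26
augment #6: 9→2→5→1→10→0 bottleneck 3, total now 29
augment #7: 9→3→7→6→11→0 bottleneck 5, total now 34

Maximum flow value: 34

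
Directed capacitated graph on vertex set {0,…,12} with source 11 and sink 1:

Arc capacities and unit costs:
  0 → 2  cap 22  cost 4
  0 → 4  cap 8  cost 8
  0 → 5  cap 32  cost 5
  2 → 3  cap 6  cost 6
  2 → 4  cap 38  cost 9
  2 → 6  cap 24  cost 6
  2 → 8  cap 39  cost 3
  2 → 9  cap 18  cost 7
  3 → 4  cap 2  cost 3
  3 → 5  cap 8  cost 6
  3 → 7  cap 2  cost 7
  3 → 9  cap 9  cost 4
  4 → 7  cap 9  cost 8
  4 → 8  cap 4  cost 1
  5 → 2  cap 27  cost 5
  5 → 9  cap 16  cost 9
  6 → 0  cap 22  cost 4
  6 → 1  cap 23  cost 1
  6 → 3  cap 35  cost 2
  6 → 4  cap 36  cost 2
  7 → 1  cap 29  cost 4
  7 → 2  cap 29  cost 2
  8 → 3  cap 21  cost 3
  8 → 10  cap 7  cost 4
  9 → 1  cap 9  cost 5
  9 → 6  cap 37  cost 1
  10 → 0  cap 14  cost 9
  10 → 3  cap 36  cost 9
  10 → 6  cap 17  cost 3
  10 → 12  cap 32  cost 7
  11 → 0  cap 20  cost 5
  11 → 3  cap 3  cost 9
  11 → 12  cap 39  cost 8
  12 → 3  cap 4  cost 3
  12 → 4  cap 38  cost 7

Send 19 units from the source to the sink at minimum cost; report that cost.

Minimum cost for 19 units: 301

shortest-cost path #1: 11→3→9→6→1 push 3 @ unit cost 15 (adds 45)
shortest-cost path #2: 11→0→2→6→1 push 16 @ unit cost 16 (adds 256)
total cost = 301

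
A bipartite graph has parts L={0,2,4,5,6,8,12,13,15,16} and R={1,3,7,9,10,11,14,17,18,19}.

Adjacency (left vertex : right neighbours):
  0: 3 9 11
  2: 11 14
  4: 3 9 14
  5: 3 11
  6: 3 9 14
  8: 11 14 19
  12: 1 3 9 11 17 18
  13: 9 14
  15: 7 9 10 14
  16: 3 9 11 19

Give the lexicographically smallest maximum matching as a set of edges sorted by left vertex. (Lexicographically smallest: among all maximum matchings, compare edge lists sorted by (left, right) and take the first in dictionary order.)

|M| = 7 (so the lex-smallest maximum matching has 7 edges)
process left vertices in ascending order; for each, take the smallest-labelled available neighbour that still permits 7 edges overall, or leave it unmatched if none does
lex-smallest matching: {0-3, 2-11, 4-9, 6-14, 8-19, 12-1, 15-7}

Lex-smallest maximum matching: {(0,3), (2,11), (4,9), (6,14), (8,19), (12,1), (15,7)}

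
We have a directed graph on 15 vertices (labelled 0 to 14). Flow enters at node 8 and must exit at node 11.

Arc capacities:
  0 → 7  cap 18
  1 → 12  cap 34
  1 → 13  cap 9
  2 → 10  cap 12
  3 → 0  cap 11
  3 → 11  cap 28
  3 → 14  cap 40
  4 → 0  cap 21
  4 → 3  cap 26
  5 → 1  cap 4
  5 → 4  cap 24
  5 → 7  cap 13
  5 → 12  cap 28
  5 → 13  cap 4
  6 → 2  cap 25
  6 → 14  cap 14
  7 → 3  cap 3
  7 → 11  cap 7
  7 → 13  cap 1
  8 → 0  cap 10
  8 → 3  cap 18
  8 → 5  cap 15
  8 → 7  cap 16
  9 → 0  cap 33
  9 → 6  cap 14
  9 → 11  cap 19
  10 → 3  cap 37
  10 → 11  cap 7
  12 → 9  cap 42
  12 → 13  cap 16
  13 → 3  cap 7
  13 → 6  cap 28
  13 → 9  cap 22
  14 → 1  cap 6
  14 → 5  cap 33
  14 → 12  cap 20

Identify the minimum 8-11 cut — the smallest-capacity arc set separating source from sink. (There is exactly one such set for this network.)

Min-cut arcs: {(7,3), (7,11), (7,13), (8,3), (8,5)} (total capacity 44)

augment #1: 8→3→11 push 18
augment #2: 8→7→11 push 7
augment #3: 8→7→3→11 push 3
augment #4: 8→5→4→3→11 push 7
augment #5: 8→5→12→9→11 push 8
augment #6: 8→7→13→9→11 push 1
max flow = 44; residual-reachable set from 8 gives S-side
cut edges (S→T): {(7,3), (7,11), (7,13), (8,3), (8,5)} total cap 44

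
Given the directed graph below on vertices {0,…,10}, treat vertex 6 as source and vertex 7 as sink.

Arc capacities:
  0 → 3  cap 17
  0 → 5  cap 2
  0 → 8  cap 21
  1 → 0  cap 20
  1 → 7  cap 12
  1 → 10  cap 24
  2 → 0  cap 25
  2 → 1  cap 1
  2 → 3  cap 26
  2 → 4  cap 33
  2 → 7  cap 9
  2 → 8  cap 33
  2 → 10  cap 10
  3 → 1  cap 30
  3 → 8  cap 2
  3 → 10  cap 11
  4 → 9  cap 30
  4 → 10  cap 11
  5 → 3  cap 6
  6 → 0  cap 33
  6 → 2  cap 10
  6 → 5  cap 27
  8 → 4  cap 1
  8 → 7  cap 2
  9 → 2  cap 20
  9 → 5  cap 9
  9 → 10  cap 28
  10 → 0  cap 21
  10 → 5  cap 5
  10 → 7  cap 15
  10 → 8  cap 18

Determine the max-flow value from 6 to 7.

Maximum flow value: 36

augment #1: 6→2→7 bottleneck 9, total now 9
augment #2: 6→0→8→7 bottleneck 2, total now 11
augment #3: 6→2→1→7 bottleneck 1, total now 12
augment #4: 6→0→3→1→7 bottleneck 11, total now 23
augment #5: 6→0→3→10→7 bottleneck 6, total now 29
augment #6: 6→5→3→10→7 bottleneck 5, total now 34
augment #7: 6→0→8→4→10→7 bottleneck 1, total now 35
augment #8: 6→5→3→1→10→7 bottleneck 1, total now 36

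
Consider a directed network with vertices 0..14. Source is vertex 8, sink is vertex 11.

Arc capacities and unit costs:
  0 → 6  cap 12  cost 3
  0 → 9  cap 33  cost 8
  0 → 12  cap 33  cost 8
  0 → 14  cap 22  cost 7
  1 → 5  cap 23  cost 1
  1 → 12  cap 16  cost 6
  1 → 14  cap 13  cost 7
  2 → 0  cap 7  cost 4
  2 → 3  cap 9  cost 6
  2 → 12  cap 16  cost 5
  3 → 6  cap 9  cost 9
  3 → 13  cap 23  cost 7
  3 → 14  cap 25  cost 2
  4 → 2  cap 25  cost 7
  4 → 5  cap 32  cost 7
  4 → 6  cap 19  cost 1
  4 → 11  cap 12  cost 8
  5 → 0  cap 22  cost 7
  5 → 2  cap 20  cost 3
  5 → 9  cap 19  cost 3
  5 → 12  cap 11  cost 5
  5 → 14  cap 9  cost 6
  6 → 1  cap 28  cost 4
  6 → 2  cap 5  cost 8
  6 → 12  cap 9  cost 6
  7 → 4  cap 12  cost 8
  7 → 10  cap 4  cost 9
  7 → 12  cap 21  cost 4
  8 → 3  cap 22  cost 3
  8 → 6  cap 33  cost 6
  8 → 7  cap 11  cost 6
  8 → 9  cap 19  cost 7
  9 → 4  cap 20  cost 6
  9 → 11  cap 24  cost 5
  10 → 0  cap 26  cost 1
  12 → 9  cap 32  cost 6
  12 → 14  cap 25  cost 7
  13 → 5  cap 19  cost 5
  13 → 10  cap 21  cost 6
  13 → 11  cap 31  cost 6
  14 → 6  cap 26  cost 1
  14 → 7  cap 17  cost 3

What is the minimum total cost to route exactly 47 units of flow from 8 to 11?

shortest-cost path #1: 8→9→11 push 19 @ unit cost 12 (adds 228)
shortest-cost path #2: 8→3→13→11 push 22 @ unit cost 16 (adds 352)
shortest-cost path #3: 8→6→1→5→9→11 push 5 @ unit cost 19 (adds 95)
shortest-cost path #4: 8→7→4→11 push 1 @ unit cost 22 (adds 22)
total cost = 697

Minimum cost for 47 units: 697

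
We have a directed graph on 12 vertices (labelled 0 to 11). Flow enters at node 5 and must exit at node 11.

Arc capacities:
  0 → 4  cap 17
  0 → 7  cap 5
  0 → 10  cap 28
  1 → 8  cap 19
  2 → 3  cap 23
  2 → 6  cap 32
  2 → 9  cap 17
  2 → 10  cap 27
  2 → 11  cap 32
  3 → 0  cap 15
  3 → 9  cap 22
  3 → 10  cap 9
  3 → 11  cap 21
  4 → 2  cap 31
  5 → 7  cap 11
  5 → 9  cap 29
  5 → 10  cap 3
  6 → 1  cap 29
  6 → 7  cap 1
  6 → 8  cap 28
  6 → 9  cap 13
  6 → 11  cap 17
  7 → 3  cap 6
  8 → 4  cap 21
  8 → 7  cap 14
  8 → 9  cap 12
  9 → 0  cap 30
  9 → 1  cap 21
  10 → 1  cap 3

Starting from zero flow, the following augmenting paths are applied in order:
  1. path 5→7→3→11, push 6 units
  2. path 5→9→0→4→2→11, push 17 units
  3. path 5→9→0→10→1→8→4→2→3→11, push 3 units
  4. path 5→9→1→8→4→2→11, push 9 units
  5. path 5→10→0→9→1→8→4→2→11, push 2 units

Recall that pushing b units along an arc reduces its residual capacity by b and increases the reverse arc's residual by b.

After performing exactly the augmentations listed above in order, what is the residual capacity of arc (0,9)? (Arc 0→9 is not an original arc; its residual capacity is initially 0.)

after path 1 (5→7→3→11, push 6): res(0,9)=0
after path 2 (5→9→0→4→2→11, push 17): res(0,9)=17
after path 3 (5→9→0→10→1→8→4→2→3→11, push 3): res(0,9)=20
after path 4 (5→9→1→8→4→2→11, push 9): res(0,9)=20
after path 5 (5→10→0→9→1→8→4→2→11, push 2): res(0,9)=18

Residual capacity of (0,9): 18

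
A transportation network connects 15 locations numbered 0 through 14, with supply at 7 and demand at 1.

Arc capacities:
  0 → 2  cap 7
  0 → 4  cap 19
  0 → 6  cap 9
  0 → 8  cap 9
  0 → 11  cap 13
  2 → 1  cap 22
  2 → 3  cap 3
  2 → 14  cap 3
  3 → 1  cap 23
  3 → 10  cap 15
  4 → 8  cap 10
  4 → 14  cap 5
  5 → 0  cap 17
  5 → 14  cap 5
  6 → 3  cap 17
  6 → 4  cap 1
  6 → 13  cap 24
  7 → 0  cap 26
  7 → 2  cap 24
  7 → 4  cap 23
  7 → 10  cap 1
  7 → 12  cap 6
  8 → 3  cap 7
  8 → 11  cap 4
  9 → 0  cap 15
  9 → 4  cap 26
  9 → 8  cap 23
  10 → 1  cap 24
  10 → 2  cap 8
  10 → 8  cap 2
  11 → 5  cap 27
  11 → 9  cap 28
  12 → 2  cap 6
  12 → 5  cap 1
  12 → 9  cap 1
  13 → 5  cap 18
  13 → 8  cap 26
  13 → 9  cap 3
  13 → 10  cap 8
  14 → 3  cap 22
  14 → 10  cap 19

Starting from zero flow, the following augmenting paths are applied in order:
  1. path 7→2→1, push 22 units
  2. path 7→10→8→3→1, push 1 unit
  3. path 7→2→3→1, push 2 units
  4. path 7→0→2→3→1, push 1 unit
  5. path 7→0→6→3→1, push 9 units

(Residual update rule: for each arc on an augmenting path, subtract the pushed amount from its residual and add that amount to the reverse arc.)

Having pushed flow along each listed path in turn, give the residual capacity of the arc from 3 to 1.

Residual capacity of (3,1): 10

after path 1 (7→2→1, push 22): res(3,1)=23
after path 2 (7→10→8→3→1, push 1): res(3,1)=22
after path 3 (7→2→3→1, push 2): res(3,1)=20
after path 4 (7→0→2→3→1, push 1): res(3,1)=19
after path 5 (7→0→6→3→1, push 9): res(3,1)=10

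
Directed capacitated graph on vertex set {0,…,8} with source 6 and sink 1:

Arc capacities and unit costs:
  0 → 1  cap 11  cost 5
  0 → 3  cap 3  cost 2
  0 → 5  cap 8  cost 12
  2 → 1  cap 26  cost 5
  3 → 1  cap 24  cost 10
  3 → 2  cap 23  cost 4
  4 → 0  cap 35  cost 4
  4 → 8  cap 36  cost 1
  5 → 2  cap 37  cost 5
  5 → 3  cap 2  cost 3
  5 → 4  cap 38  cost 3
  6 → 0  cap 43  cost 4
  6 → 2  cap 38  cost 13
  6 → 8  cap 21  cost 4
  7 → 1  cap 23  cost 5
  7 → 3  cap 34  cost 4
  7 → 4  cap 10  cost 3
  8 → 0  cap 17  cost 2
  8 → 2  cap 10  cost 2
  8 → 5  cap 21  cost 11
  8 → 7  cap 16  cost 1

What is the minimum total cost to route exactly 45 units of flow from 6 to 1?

shortest-cost path #1: 6→0→1 push 11 @ unit cost 9 (adds 99)
shortest-cost path #2: 6→8→7→1 push 16 @ unit cost 10 (adds 160)
shortest-cost path #3: 6→8→2→1 push 5 @ unit cost 11 (adds 55)
shortest-cost path #4: 6→0→3→2→1 push 3 @ unit cost 15 (adds 45)
shortest-cost path #5: 6→2→1 push 10 @ unit cost 18 (adds 180)
total cost = 539

Minimum cost for 45 units: 539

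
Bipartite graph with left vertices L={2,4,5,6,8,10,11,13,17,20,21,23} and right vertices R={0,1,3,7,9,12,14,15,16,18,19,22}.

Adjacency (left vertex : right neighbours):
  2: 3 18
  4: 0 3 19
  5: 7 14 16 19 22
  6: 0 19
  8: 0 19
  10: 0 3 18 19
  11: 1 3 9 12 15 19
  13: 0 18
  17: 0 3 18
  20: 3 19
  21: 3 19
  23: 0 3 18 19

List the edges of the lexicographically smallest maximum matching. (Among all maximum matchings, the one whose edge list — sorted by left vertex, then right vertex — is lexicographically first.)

Lex-smallest maximum matching: {(2,3), (4,0), (5,7), (6,19), (10,18), (11,1)}

|M| = 6 (so the lex-smallest maximum matching has 6 edges)
process left vertices in ascending order; for each, take the smallest-labelled available neighbour that still permits 6 edges overall, or leave it unmatched if none does
lex-smallest matching: {2-3, 4-0, 5-7, 6-19, 10-18, 11-1}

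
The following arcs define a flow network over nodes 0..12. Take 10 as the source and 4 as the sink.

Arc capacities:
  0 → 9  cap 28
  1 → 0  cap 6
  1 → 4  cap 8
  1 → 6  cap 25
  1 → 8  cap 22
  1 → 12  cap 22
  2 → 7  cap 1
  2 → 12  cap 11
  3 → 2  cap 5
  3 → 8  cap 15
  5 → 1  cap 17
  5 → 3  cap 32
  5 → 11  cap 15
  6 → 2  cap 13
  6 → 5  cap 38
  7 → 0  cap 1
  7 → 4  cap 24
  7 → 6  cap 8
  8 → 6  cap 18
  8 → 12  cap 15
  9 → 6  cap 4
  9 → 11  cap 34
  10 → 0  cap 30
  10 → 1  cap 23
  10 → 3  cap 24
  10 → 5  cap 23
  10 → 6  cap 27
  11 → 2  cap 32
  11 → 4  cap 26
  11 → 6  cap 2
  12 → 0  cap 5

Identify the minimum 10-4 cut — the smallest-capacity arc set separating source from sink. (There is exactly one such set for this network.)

augment #1: 10→1→4 push 8
augment #2: 10→5→11→4 push 15
augment #3: 10→0→9→11→4 push 11
augment #4: 10→3→2→7→4 push 1
max flow = 35; residual-reachable set from 10 gives S-side
cut edges (S→T): {(1,4), (2,7), (11,4)} total cap 35

Min-cut arcs: {(1,4), (2,7), (11,4)} (total capacity 35)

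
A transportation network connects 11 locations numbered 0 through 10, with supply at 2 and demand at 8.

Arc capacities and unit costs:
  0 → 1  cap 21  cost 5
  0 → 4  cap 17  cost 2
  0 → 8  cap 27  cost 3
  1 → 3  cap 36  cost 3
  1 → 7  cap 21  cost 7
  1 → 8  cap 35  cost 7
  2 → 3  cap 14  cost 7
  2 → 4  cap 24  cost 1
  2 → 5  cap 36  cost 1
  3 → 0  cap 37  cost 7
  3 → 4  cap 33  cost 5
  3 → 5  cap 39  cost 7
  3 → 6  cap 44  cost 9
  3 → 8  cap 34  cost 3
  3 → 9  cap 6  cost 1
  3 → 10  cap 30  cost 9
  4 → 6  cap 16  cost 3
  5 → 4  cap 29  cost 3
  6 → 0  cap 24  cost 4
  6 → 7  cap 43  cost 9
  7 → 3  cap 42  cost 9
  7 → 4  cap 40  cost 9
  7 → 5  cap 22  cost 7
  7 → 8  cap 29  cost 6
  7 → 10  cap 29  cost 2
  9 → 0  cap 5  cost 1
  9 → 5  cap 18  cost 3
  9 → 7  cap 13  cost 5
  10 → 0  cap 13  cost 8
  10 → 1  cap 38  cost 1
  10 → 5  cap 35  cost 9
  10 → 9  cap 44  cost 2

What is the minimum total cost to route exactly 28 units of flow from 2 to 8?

shortest-cost path #1: 2→3→8 push 14 @ unit cost 10 (adds 140)
shortest-cost path #2: 2→4→6→0→8 push 14 @ unit cost 11 (adds 154)
total cost = 294

Minimum cost for 28 units: 294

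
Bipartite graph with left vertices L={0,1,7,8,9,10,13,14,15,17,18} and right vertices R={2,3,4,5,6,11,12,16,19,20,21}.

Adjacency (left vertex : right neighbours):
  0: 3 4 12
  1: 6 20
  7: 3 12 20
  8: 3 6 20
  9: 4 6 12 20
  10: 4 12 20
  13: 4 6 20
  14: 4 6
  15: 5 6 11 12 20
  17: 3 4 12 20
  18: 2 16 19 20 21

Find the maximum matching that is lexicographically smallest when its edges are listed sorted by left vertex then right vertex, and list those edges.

Lex-smallest maximum matching: {(0,3), (1,6), (7,12), (8,20), (9,4), (15,5), (18,2)}

|M| = 7 (so the lex-smallest maximum matching has 7 edges)
process left vertices in ascending order; for each, take the smallest-labelled available neighbour that still permits 7 edges overall, or leave it unmatched if none does
lex-smallest matching: {0-3, 1-6, 7-12, 8-20, 9-4, 15-5, 18-2}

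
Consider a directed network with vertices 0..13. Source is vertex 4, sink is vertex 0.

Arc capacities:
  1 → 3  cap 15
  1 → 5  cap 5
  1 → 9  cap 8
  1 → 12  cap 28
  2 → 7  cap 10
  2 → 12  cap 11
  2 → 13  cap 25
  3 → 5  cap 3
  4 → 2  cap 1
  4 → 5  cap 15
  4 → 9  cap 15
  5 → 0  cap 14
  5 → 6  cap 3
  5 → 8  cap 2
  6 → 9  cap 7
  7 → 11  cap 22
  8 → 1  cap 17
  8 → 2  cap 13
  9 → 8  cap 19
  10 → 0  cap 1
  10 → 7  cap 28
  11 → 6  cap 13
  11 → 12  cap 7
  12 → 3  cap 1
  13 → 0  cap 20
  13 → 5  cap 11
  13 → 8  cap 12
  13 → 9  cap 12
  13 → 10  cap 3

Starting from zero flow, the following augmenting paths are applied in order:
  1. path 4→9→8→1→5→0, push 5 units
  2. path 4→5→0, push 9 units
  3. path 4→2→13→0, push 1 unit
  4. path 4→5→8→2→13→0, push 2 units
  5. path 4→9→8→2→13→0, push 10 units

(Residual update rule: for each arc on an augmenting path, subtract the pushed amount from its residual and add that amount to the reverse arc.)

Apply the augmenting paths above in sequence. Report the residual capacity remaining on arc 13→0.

Residual capacity of (13,0): 7

after path 1 (4→9→8→1→5→0, push 5): res(13,0)=20
after path 2 (4→5→0, push 9): res(13,0)=20
after path 3 (4→2→13→0, push 1): res(13,0)=19
after path 4 (4→5→8→2→13→0, push 2): res(13,0)=17
after path 5 (4→9→8→2→13→0, push 10): res(13,0)=7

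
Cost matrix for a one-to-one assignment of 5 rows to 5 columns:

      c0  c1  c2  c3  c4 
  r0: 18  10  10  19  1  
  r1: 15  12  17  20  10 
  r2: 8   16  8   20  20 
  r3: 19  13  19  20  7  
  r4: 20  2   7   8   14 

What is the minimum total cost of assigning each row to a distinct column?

one of 2 optimal assignments: row0→col2 (cost 10), row1→col1 (cost 12), row2→col0 (cost 8), row3→col4 (cost 7), row4→col3 (cost 8)
total = 10 + 12 + 8 + 7 + 8 = 45

Minimum assignment cost: 45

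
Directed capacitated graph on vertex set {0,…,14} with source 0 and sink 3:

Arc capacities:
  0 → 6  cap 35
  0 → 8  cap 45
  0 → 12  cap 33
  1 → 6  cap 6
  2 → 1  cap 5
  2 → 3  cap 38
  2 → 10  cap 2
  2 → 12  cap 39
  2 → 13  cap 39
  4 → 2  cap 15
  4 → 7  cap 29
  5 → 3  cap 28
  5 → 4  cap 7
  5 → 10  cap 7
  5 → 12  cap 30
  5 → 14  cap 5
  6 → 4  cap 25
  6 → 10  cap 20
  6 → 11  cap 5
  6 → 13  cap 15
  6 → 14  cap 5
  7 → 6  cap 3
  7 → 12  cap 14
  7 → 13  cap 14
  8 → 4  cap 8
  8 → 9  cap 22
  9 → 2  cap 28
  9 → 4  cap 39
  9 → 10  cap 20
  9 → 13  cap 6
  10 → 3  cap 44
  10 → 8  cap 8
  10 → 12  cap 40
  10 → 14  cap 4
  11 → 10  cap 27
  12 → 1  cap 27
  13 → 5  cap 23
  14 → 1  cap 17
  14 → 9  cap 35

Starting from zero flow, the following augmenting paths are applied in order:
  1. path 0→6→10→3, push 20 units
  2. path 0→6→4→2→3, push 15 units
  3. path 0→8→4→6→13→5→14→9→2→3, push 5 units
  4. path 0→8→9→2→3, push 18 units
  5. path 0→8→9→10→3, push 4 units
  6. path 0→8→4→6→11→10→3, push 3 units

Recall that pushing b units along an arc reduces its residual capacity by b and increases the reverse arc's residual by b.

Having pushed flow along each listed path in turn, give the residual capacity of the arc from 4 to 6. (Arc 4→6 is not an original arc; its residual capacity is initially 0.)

Residual capacity of (4,6): 7

after path 1 (0→6→10→3, push 20): res(4,6)=0
after path 2 (0→6→4→2→3, push 15): res(4,6)=15
after path 3 (0→8→4→6→13→5→14→9→2→3, push 5): res(4,6)=10
after path 4 (0→8→9→2→3, push 18): res(4,6)=10
after path 5 (0→8→9→10→3, push 4): res(4,6)=10
after path 6 (0→8→4→6→11→10→3, push 3): res(4,6)=7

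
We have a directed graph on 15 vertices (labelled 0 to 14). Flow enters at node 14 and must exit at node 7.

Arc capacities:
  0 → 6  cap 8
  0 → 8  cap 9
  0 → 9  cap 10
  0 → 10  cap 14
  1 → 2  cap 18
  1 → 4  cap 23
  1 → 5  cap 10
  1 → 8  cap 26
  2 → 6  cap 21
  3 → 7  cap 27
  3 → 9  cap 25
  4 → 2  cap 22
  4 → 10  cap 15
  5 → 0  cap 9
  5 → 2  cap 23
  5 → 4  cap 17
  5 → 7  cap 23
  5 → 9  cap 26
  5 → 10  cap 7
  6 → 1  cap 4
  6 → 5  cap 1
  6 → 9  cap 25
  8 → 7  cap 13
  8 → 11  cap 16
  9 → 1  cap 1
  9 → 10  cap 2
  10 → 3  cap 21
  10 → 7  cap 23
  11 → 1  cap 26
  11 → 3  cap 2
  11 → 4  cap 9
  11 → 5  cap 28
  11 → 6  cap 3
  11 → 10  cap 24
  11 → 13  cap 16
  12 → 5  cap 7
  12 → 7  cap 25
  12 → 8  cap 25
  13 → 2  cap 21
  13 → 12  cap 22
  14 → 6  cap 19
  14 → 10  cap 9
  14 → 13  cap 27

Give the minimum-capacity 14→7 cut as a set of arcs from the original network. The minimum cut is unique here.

augment #1: 14→10→7 push 9
augment #2: 14→6→5→7 push 1
augment #3: 14→13→12→7 push 22
augment #4: 14→6→1→5→7 push 4
augment #5: 14→6→9→10→7 push 2
augment #6: 14→6→9→1→5→7 push 1
max flow = 39; residual-reachable set from 14 gives S-side
cut edges (S→T): {(6,1), (6,5), (9,1), (9,10), (13,12), (14,10)} total cap 39

Min-cut arcs: {(6,1), (6,5), (9,1), (9,10), (13,12), (14,10)} (total capacity 39)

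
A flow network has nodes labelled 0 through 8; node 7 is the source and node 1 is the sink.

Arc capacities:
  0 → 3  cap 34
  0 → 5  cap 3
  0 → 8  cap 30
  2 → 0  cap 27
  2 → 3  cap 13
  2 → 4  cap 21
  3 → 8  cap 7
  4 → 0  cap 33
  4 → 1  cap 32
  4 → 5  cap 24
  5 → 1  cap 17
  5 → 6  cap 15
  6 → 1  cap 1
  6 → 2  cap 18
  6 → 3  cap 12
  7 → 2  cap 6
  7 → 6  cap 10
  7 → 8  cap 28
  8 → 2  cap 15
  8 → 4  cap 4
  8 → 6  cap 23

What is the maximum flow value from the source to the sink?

augment #1: 7→6→1 bottleneck 1, total now 1
augment #2: 7→2→4→1 bottleneck 6, total now 7
augment #3: 7→8→4→1 bottleneck 4, total now 11
augment #4: 7→6→2→4→1 bottleneck 9, total now 20
augment #5: 7→8→2→4→1 bottleneck 6, total now 26
augment #6: 7→8→2→0→5→1 bottleneck 3, total now 29

Maximum flow value: 29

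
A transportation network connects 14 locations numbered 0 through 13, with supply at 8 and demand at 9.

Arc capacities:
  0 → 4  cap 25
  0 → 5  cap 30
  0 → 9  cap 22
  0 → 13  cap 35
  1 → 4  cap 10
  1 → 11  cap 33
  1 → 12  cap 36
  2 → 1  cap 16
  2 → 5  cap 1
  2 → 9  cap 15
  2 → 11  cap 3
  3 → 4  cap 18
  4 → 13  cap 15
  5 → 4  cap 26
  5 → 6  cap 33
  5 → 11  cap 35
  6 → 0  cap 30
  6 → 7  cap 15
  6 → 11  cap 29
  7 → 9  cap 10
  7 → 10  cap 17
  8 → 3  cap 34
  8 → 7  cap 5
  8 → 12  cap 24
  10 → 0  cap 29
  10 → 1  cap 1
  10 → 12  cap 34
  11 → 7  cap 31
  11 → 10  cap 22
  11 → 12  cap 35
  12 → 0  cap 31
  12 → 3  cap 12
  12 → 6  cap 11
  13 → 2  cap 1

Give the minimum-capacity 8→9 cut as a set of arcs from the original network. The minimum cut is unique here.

Min-cut arcs: {(8,7), (8,12), (13,2)} (total capacity 30)

augment #1: 8→7→9 push 5
augment #2: 8→12→0→9 push 22
augment #3: 8→12→6→7→9 push 2
augment #4: 8→3→4→13→2→9 push 1
max flow = 30; residual-reachable set from 8 gives S-side
cut edges (S→T): {(8,7), (8,12), (13,2)} total cap 30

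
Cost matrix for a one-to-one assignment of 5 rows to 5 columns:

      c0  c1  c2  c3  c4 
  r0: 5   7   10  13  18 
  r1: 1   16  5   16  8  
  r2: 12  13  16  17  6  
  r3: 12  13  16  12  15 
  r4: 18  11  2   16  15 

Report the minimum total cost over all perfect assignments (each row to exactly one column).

Minimum assignment cost: 28

optimal assignment: row0→col1 (cost 7), row1→col0 (cost 1), row2→col4 (cost 6), row3→col3 (cost 12), row4→col2 (cost 2)
total = 7 + 1 + 6 + 12 + 2 = 28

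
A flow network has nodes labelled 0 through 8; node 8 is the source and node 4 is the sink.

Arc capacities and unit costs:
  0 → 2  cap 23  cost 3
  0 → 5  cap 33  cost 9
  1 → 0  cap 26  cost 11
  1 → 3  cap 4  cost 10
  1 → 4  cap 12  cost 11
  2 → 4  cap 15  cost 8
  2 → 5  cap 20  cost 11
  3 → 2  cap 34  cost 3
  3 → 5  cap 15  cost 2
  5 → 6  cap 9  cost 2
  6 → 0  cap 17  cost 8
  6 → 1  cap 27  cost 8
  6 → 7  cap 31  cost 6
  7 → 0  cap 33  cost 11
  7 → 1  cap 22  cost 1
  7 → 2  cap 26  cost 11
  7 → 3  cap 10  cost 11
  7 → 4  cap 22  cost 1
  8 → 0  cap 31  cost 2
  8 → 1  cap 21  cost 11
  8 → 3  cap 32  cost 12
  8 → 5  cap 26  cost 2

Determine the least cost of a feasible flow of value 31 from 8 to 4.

shortest-cost path #1: 8→5→6→7→4 push 9 @ unit cost 11 (adds 99)
shortest-cost path #2: 8→0→2→4 push 15 @ unit cost 13 (adds 195)
shortest-cost path #3: 8→1→4 push 7 @ unit cost 22 (adds 154)
total cost = 448

Minimum cost for 31 units: 448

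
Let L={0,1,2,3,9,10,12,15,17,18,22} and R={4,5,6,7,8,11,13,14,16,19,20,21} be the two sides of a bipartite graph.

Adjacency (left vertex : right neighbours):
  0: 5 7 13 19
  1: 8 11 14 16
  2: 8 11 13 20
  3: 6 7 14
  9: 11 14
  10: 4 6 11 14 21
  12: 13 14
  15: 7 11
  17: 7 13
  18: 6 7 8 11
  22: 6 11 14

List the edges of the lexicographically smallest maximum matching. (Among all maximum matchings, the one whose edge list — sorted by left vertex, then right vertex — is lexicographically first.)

|M| = 10 (so the lex-smallest maximum matching has 10 edges)
process left vertices in ascending order; for each, take the smallest-labelled available neighbour that still permits 10 edges overall, or leave it unmatched if none does
lex-smallest matching: {0-5, 1-16, 2-20, 3-6, 9-11, 10-4, 12-13, 15-7, 18-8, 22-14}

Lex-smallest maximum matching: {(0,5), (1,16), (2,20), (3,6), (9,11), (10,4), (12,13), (15,7), (18,8), (22,14)}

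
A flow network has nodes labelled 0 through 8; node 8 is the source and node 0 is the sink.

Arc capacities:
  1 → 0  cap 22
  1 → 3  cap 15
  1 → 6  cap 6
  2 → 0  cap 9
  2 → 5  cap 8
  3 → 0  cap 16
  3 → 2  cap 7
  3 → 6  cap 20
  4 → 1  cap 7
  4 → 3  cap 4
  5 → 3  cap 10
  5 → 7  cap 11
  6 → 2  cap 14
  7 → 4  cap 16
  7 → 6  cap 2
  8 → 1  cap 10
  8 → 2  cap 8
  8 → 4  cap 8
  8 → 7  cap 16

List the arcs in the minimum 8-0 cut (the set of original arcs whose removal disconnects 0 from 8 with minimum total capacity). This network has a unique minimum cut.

augment #1: 8→1→0 push 10
augment #2: 8→2→0 push 8
augment #3: 8→4→1→0 push 7
augment #4: 8→4→3→0 push 1
augment #5: 8→7→4→3→0 push 3
augment #6: 8→7→6→2→0 push 1
augment #7: 8→7→6→2→5→3→0 push 1
max flow = 31; residual-reachable set from 8 gives S-side
cut edges (S→T): {(4,1), (4,3), (7,6), (8,1), (8,2)} total cap 31

Min-cut arcs: {(4,1), (4,3), (7,6), (8,1), (8,2)} (total capacity 31)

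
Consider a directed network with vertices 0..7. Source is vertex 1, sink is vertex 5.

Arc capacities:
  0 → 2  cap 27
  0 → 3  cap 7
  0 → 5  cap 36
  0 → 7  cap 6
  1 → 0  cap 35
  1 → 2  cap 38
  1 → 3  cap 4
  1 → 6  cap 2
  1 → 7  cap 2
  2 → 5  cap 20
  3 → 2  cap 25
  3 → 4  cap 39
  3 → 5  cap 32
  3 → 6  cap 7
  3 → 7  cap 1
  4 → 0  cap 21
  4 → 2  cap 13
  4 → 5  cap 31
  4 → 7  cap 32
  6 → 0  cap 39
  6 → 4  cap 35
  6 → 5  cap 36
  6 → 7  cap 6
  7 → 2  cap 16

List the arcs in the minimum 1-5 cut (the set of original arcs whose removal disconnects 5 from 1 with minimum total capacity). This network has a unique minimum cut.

Min-cut arcs: {(1,0), (1,3), (1,6), (2,5)} (total capacity 61)

augment #1: 1→0→5 push 35
augment #2: 1→2→5 push 20
augment #3: 1→3→5 push 4
augment #4: 1→6→5 push 2
max flow = 61; residual-reachable set from 1 gives S-side
cut edges (S→T): {(1,0), (1,3), (1,6), (2,5)} total cap 61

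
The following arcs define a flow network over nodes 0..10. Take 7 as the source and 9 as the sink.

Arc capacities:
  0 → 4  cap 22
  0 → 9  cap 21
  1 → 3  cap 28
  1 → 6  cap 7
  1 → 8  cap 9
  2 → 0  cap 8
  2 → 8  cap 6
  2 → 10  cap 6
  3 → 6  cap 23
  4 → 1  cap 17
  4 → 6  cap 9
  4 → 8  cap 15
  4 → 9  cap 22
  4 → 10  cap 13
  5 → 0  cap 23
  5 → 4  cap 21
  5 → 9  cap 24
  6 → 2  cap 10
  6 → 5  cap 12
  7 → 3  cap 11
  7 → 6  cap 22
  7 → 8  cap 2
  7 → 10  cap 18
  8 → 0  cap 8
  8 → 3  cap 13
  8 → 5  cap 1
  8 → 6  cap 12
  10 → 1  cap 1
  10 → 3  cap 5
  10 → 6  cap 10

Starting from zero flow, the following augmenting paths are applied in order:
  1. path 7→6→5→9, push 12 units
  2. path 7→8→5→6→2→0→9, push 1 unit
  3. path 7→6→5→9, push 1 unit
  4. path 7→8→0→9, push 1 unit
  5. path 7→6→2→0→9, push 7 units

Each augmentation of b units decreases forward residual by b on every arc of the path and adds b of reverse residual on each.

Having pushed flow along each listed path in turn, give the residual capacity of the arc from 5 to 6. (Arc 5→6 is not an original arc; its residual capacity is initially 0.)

Residual capacity of (5,6): 12

after path 1 (7→6→5→9, push 12): res(5,6)=12
after path 2 (7→8→5→6→2→0→9, push 1): res(5,6)=11
after path 3 (7→6→5→9, push 1): res(5,6)=12
after path 4 (7→8→0→9, push 1): res(5,6)=12
after path 5 (7→6→2→0→9, push 7): res(5,6)=12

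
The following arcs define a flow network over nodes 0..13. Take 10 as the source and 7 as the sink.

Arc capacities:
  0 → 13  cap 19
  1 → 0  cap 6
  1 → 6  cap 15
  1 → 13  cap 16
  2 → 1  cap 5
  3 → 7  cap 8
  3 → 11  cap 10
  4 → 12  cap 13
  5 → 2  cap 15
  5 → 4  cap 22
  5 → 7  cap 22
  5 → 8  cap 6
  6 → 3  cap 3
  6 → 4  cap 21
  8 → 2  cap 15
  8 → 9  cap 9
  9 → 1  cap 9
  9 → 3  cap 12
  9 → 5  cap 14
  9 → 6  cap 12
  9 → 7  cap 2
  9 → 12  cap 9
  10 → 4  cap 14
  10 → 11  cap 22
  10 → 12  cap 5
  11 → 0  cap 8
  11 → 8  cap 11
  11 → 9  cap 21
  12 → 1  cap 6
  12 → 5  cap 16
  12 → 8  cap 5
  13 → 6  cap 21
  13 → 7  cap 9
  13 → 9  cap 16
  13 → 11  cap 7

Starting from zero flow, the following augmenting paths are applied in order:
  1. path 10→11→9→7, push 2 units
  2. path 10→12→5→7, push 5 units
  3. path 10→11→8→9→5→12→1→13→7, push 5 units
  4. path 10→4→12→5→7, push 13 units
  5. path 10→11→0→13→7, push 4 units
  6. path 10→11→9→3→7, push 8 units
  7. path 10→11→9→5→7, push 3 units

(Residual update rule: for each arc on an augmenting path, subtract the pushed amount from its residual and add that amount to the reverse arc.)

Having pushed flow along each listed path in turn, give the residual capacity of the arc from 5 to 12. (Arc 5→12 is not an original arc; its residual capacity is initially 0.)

after path 1 (10→11→9→7, push 2): res(5,12)=0
after path 2 (10→12→5→7, push 5): res(5,12)=5
after path 3 (10→11→8→9→5→12→1→13→7, push 5): res(5,12)=0
after path 4 (10→4→12→5→7, push 13): res(5,12)=13
after path 5 (10→11→0→13→7, push 4): res(5,12)=13
after path 6 (10→11→9→3→7, push 8): res(5,12)=13
after path 7 (10→11→9→5→7, push 3): res(5,12)=13

Residual capacity of (5,12): 13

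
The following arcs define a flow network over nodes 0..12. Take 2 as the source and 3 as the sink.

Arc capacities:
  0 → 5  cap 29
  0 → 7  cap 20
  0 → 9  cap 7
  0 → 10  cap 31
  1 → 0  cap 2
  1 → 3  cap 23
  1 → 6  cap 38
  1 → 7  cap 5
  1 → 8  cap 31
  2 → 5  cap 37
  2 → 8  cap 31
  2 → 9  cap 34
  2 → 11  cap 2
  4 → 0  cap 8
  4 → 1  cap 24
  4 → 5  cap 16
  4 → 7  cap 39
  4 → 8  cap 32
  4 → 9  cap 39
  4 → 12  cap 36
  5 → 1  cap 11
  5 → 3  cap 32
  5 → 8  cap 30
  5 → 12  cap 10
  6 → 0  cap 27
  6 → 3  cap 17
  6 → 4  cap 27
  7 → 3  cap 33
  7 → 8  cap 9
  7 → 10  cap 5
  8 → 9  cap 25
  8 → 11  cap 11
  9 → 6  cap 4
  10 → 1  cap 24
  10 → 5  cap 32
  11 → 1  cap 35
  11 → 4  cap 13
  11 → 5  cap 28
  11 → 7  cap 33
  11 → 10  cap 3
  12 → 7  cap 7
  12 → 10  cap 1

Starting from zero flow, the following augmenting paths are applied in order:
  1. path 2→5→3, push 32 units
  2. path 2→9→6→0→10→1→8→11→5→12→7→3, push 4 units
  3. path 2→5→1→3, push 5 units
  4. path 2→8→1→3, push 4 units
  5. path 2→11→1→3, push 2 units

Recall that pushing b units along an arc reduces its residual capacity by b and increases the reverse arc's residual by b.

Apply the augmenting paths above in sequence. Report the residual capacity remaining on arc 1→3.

Residual capacity of (1,3): 12

after path 1 (2→5→3, push 32): res(1,3)=23
after path 2 (2→9→6→0→10→1→8→11→5→12→7→3, push 4): res(1,3)=23
after path 3 (2→5→1→3, push 5): res(1,3)=18
after path 4 (2→8→1→3, push 4): res(1,3)=14
after path 5 (2→11→1→3, push 2): res(1,3)=12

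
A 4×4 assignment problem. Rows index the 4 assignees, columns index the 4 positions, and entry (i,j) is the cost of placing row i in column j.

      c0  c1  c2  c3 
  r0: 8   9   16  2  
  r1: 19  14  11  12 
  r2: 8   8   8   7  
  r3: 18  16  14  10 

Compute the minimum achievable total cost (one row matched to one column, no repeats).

Minimum assignment cost: 37

one of 2 optimal assignments: row0→col0 (cost 8), row1→col2 (cost 11), row2→col1 (cost 8), row3→col3 (cost 10)
total = 8 + 11 + 8 + 10 = 37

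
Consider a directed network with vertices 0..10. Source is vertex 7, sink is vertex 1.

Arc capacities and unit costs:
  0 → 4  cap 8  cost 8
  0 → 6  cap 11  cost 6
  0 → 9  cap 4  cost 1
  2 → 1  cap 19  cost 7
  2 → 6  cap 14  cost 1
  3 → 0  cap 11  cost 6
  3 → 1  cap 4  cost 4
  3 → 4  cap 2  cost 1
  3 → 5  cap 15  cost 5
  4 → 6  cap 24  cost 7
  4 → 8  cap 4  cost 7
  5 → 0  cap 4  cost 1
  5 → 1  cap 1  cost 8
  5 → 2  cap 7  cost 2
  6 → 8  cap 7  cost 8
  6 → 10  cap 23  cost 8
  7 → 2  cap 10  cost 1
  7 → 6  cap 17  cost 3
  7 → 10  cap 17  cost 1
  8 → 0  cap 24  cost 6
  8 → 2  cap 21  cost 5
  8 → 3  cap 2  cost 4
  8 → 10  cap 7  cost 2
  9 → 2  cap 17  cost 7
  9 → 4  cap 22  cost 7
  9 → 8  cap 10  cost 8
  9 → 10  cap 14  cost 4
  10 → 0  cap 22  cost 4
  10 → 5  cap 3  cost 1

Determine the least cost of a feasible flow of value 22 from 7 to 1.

shortest-cost path #1: 7→2→1 push 10 @ unit cost 8 (adds 80)
shortest-cost path #2: 7→10→5→1 push 1 @ unit cost 10 (adds 10)
shortest-cost path #3: 7→10→5→2→1 push 2 @ unit cost 11 (adds 22)
shortest-cost path #4: 7→6→8→3→1 push 2 @ unit cost 19 (adds 38)
shortest-cost path #5: 7→10→0→9→2→1 push 4 @ unit cost 20 (adds 80)
shortest-cost path #6: 7→6→8→2→1 push 3 @ unit cost 23 (adds 69)
total cost = 299

Minimum cost for 22 units: 299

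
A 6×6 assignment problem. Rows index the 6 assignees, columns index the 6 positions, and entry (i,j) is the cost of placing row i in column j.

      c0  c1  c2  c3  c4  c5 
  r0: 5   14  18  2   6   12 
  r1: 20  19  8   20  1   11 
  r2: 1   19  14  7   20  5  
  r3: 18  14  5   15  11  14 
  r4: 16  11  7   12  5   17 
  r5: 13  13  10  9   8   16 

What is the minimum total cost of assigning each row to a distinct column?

one of 2 optimal assignments: row0→col0 (cost 5), row1→col4 (cost 1), row2→col5 (cost 5), row3→col2 (cost 5), row4→col1 (cost 11), row5→col3 (cost 9)
total = 5 + 1 + 5 + 5 + 11 + 9 = 36

Minimum assignment cost: 36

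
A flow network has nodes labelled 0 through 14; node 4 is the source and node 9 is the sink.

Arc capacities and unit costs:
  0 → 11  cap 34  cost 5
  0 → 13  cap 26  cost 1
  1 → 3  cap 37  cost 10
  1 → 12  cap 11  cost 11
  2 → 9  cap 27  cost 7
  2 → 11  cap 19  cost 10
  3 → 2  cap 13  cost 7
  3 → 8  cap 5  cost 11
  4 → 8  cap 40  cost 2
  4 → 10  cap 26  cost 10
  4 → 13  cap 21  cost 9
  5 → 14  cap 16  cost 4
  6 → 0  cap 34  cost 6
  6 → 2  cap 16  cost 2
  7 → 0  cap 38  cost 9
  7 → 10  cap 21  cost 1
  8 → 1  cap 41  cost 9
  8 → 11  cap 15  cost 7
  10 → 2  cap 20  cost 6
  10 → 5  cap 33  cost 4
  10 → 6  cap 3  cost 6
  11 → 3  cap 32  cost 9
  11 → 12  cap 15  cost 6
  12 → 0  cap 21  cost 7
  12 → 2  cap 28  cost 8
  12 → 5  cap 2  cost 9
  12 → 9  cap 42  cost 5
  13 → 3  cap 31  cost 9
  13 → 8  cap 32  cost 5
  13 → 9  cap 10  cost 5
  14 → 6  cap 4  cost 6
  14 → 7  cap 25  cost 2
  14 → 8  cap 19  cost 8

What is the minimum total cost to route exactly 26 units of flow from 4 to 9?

shortest-cost path #1: 4→13→9 push 10 @ unit cost 14 (adds 140)
shortest-cost path #2: 4→8→11→12→9 push 15 @ unit cost 20 (adds 300)
shortest-cost path #3: 4→10→2→9 push 1 @ unit cost 23 (adds 23)
total cost = 463

Minimum cost for 26 units: 463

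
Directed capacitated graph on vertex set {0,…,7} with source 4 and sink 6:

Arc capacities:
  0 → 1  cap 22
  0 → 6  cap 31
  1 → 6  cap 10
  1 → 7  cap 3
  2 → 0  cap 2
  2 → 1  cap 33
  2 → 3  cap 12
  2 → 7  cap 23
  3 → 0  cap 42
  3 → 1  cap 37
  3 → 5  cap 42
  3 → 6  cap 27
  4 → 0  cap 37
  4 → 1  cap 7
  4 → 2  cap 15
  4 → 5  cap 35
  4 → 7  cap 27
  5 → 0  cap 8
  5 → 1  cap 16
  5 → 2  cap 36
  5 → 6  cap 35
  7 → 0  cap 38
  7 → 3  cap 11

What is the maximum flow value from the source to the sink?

augment #1: 4→0→6 bottleneck 31, total now 31
augment #2: 4→1→6 bottleneck 7, total now 38
augment #3: 4→5→6 bottleneck 35, total now 73
augment #4: 4→0→1→6 bottleneck 3, total now 76
augment #5: 4→2→3→6 bottleneck 12, total now 88
augment #6: 4→7→3→6 bottleneck 11, total now 99

Maximum flow value: 99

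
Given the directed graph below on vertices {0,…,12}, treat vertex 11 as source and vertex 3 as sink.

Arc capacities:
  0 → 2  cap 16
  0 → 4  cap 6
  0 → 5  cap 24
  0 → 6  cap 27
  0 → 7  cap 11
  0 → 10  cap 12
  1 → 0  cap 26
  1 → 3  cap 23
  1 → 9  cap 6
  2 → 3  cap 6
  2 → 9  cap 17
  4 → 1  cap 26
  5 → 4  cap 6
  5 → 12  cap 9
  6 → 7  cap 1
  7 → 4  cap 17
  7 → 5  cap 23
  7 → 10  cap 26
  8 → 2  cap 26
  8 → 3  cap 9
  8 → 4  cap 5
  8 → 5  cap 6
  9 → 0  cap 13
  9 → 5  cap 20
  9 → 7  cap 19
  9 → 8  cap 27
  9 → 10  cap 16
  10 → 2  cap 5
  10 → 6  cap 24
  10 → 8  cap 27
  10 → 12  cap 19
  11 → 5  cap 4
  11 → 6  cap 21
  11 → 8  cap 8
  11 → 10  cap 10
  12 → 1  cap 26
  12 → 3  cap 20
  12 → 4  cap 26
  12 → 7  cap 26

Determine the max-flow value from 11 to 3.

augment #1: 11→8→3 bottleneck 8, total now 8
augment #2: 11→5→12→3 bottleneck 4, total now 12
augment #3: 11→10→2→3 bottleneck 5, total now 17
augment #4: 11→10→8→3 bottleneck 1, total now 18
augment #5: 11→10→12→3 bottleneck 4, total now 22
augment #6: 11→6→7→4→1→3 bottleneck 1, total now 23

Maximum flow value: 23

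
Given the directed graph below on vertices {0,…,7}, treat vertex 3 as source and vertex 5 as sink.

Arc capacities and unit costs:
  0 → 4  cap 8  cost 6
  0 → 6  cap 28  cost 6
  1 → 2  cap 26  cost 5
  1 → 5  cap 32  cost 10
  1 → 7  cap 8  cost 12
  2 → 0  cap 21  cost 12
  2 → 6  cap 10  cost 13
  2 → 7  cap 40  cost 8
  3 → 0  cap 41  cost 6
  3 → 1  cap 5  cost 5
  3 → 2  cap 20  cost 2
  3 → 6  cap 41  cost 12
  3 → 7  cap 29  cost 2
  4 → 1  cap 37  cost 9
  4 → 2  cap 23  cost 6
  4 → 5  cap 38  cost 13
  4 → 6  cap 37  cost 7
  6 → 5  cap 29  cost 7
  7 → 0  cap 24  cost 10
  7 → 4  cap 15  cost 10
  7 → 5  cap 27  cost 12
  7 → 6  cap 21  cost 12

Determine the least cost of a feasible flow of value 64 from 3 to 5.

Minimum cost for 64 units: 1079

shortest-cost path #1: 3→7→5 push 27 @ unit cost 14 (adds 378)
shortest-cost path #2: 3→1→5 push 5 @ unit cost 15 (adds 75)
shortest-cost path #3: 3→6→5 push 29 @ unit cost 19 (adds 551)
shortest-cost path #4: 3→7→4→5 push 2 @ unit cost 25 (adds 50)
shortest-cost path #5: 3→0→4→5 push 1 @ unit cost 25 (adds 25)
total cost = 1079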